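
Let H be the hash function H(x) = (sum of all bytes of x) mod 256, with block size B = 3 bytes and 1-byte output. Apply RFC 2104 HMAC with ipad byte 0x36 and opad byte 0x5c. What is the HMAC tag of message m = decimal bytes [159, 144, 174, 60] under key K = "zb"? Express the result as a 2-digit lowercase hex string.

af

Key "zb" = 7a 62 is 2 bytes ≤ B = 3; zero-pad to 3 bytes: K' = 7a 62 00.
K' ⊕ ipad = 4c 54 36.  K' ⊕ opad = 26 3e 5c.
Inner input = (K'⊕ipad) ∥ m = 4c 54 36 ∥ 9f 90 ae 3c.
Inner hash: sum = 76+84+54+159+144+174+60 = 751; mod 256 = 239 → ef.
Outer input = (K'⊕opad) ∥ inner = 26 3e 5c ∥ ef.
Outer hash (tag): sum = 38+62+92+239 = 431; mod 256 = 175 → af.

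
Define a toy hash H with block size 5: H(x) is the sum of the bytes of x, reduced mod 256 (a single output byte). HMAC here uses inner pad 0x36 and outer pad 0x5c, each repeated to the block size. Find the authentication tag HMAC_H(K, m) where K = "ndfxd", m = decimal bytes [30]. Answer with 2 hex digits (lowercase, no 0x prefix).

Key "ndfxd" = 6e 64 66 78 64 is exactly B = 5 bytes: K' = 6e 64 66 78 64.
K' ⊕ ipad = 58 52 50 4e 52.  K' ⊕ opad = 32 38 3a 24 38.
Inner input = (K'⊕ipad) ∥ m = 58 52 50 4e 52 ∥ 1e.
Inner hash: sum = 88+82+80+78+82+30 = 440; mod 256 = 184 → b8.
Outer input = (K'⊕opad) ∥ inner = 32 38 3a 24 38 ∥ b8.
Outer hash (tag): sum = 50+56+58+36+56+184 = 440; mod 256 = 184 → b8.

b8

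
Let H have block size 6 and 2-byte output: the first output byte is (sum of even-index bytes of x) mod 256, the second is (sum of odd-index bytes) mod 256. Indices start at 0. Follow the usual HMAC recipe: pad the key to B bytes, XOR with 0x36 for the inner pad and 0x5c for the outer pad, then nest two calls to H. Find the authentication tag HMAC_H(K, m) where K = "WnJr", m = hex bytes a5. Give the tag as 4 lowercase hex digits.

358e

Key "WnJr" = 57 6e 4a 72 is 4 bytes ≤ B = 6; zero-pad to 6 bytes: K' = 57 6e 4a 72 00 00.
K' ⊕ ipad = 61 58 7c 44 36 36.  K' ⊕ opad = 0b 32 16 2e 5c 5c.
Inner input = (K'⊕ipad) ∥ m = 61 58 7c 44 36 36 ∥ a5.
Inner hash: even-index sum = 440 mod 256 = 184; odd-index sum = 210 mod 256 = 210 → b8 d2.
Outer input = (K'⊕opad) ∥ inner = 0b 32 16 2e 5c 5c ∥ b8 d2.
Outer hash (tag): even-index sum = 309 mod 256 = 53; odd-index sum = 398 mod 256 = 142 → 35 8e.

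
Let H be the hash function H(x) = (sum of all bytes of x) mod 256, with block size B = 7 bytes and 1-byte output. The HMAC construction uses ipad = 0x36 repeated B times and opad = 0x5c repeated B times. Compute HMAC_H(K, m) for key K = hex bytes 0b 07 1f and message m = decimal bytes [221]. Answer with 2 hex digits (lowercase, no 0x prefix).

Key hex bytes 0b 07 1f is 3 bytes ≤ B = 7; zero-pad to 7 bytes: K' = 0b 07 1f 00 00 00 00.
K' ⊕ ipad = 3d 31 29 36 36 36 36.  K' ⊕ opad = 57 5b 43 5c 5c 5c 5c.
Inner input = (K'⊕ipad) ∥ m = 3d 31 29 36 36 36 36 ∥ dd.
Inner hash: sum = 61+49+41+54+54+54+54+221 = 588; mod 256 = 76 → 4c.
Outer input = (K'⊕opad) ∥ inner = 57 5b 43 5c 5c 5c 5c ∥ 4c.
Outer hash (tag): sum = 87+91+67+92+92+92+92+76 = 689; mod 256 = 177 → b1.

b1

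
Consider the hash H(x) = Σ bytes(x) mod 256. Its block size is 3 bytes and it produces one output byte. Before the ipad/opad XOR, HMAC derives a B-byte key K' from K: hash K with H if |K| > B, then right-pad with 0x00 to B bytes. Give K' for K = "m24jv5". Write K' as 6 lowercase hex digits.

e80000

|K| = 6 > B = 3, so first hash the key.
H(K): sum = 109+50+52+106+118+53 = 488; mod 256 = 232 → e8.
Zero-pad H(K) = e8 to 3 bytes: K' = e8 00 00.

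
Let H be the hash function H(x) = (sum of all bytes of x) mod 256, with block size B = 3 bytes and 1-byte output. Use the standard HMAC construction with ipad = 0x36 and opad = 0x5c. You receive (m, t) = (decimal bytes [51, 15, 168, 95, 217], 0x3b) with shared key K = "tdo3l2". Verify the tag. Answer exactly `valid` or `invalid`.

Key "tdo3l2" = 74 64 6f 33 6c 32 is 6 bytes > B = 3, so hash it first: H(key) = 18, then zero-pad to 3 bytes: K' = 18 00 00.
K' ⊕ ipad = 2e 36 36; K' ⊕ opad = 44 5c 5c.
Inner hash: sum = 46+54+54+51+15+168+95+217 = 700; mod 256 = 188 → bc.
Outer hash (recomputed tag): sum = 68+92+92+188 = 440; mod 256 = 184 → b8.
Recomputed tag = b8; claimed = 3b → mismatch.

invalid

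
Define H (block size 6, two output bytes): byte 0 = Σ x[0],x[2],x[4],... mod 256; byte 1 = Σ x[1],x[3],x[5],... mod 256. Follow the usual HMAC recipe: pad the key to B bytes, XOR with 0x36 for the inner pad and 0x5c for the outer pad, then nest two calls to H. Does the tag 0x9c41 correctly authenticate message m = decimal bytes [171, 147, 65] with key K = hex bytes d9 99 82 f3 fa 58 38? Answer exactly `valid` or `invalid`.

valid

Key hex bytes d9 99 82 f3 fa 58 38 is 7 bytes > B = 6, so hash it first: H(key) = 8d e4, then zero-pad to 6 bytes: K' = 8d e4 00 00 00 00.
K' ⊕ ipad = bb d2 36 36 36 36; K' ⊕ opad = d1 b8 5c 5c 5c 5c.
Inner hash: even-index sum = 531 mod 256 = 19; odd-index sum = 465 mod 256 = 209 → 13 d1.
Outer hash (recomputed tag): even-index sum = 412 mod 256 = 156; odd-index sum = 577 mod 256 = 65 → 9c 41.
Recomputed tag = 9c41; claimed = 9c41 → match.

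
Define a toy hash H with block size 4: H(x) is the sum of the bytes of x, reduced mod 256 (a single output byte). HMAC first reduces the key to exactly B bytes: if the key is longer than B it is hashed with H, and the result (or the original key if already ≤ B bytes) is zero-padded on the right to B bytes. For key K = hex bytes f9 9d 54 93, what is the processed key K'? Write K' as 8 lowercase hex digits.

Key hex bytes f9 9d 54 93 is exactly B = 4 bytes: K' = f9 9d 54 93.

f99d5493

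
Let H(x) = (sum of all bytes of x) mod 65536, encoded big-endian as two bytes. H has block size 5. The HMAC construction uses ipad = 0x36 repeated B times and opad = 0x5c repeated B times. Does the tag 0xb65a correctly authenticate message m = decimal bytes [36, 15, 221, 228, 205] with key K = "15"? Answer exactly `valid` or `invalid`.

invalid

Key "15" = 31 35 is 2 bytes ≤ B = 5; zero-pad to 5 bytes: K' = 31 35 00 00 00.
K' ⊕ ipad = 07 03 36 36 36; K' ⊕ opad = 6d 69 5c 5c 5c.
Inner hash: sum = 7+3+54+54+54+36+15+221+228+205 = 877 → 03 6d.
Outer hash (recomputed tag): sum = 109+105+92+92+92+3+109 = 602 → 02 5a.
Recomputed tag = 025a; claimed = b65a → mismatch.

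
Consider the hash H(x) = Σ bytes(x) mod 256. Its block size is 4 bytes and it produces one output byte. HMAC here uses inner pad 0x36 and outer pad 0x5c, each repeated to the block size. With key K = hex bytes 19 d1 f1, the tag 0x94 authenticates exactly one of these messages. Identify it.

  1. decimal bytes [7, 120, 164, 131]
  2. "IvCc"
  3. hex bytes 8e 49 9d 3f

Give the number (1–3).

Key hex bytes 19 d1 f1 is 3 bytes ≤ B = 4; zero-pad to 4 bytes: K' = 19 d1 f1 00.
K' ⊕ ipad = 2f e7 c7 36; K' ⊕ opad = 45 8d ad 5c.
m1: inner = H(2f e7 c7 36 07 78 a4 83) = b9; tag = H(45 8d ad 5c b9) = 94 ← matches
m2: inner = H(2f e7 c7 36 49 76 43 63) = 78; tag = H(45 8d ad 5c 78) = 53
m3: inner = H(2f e7 c7 36 8e 49 9d 3f) = c6; tag = H(45 8d ad 5c c6) = a1

1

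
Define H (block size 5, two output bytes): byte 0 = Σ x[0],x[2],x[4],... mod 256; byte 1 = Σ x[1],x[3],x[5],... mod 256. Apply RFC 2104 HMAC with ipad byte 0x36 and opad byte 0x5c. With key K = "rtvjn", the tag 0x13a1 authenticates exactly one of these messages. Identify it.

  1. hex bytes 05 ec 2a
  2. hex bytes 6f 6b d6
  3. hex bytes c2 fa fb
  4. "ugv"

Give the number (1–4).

4

Key "rtvjn" = 72 74 76 6a 6e is exactly B = 5 bytes: K' = 72 74 76 6a 6e.
K' ⊕ ipad = 44 42 40 5c 58; K' ⊕ opad = 2e 28 2a 36 32.
m1: inner = H(44 42 40 5c 58 05 ec 2a) = c8 cd; tag = H(2e 28 2a 36 32 c8 cd) = 5726
m2: inner = H(44 42 40 5c 58 6f 6b d6) = 47 e3; tag = H(2e 28 2a 36 32 47 e3) = 6da5
m3: inner = H(44 42 40 5c 58 c2 fa fb) = d6 5b; tag = H(2e 28 2a 36 32 d6 5b) = e534
m4: inner = H(44 42 40 5c 58 75 67 76) = 43 89; tag = H(2e 28 2a 36 32 43 89) = 13a1 ← matches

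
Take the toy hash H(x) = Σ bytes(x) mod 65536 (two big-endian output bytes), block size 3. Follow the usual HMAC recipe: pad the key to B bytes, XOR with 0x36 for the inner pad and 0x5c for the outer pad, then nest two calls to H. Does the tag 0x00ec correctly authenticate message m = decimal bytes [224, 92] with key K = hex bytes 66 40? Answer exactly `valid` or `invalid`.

valid

Key hex bytes 66 40 is 2 bytes ≤ B = 3; zero-pad to 3 bytes: K' = 66 40 00.
K' ⊕ ipad = 50 76 36; K' ⊕ opad = 3a 1c 5c.
Inner hash: sum = 80+118+54+224+92 = 568 → 02 38.
Outer hash (recomputed tag): sum = 58+28+92+2+56 = 236 → 00 ec.
Recomputed tag = 00ec; claimed = 00ec → match.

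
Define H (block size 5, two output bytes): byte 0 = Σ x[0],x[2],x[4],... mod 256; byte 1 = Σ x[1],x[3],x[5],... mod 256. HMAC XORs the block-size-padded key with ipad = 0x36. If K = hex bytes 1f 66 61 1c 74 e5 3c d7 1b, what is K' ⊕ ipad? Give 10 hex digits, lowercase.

Key hex bytes 1f 66 61 1c 74 e5 3c d7 1b is 9 bytes > B = 5, so hash it first: H(key) = 4b 3e, then zero-pad to 5 bytes: K' = 4b 3e 00 00 00.
XOR each byte with 0x36: 4b⊕36=7d, 3e⊕36=08, 00⊕36=36, 00⊕36=36, 00⊕36=36.

7d08363636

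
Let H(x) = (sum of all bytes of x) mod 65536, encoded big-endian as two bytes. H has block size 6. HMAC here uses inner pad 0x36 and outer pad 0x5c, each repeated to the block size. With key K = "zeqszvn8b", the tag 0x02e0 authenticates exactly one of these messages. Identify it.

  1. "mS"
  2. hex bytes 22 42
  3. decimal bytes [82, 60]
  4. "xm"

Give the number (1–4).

3

Key "zeqszvn8b" = 7a 65 71 73 7a 76 6e 38 62 is 9 bytes > B = 6, so hash it first: H(key) = 03 bb, then zero-pad to 6 bytes: K' = 03 bb 00 00 00 00.
K' ⊕ ipad = 35 8d 36 36 36 36; K' ⊕ opad = 5f e7 5c 5c 5c 5c.
m1: inner = H(35 8d 36 36 36 36 6d 53) = 02 5a; tag = H(5f e7 5c 5c 5c 5c 02 5a) = 0312
m2: inner = H(35 8d 36 36 36 36 22 42) = 01 fe; tag = H(5f e7 5c 5c 5c 5c 01 fe) = 03b5
m3: inner = H(35 8d 36 36 36 36 52 3c) = 02 28; tag = H(5f e7 5c 5c 5c 5c 02 28) = 02e0 ← matches
m4: inner = H(35 8d 36 36 36 36 78 6d) = 02 7f; tag = H(5f e7 5c 5c 5c 5c 02 7f) = 0337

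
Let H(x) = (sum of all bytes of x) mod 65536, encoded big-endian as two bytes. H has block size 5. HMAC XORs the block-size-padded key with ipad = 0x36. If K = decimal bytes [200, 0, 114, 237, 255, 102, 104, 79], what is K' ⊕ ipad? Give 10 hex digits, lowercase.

3275363636

Key decimal bytes [200, 0, 114, 237, 255, 102, 104, 79] = c8 00 72 ed ff 66 68 4f is 8 bytes > B = 5, so hash it first: H(key) = 04 43, then zero-pad to 5 bytes: K' = 04 43 00 00 00.
XOR each byte with 0x36: 04⊕36=32, 43⊕36=75, 00⊕36=36, 00⊕36=36, 00⊕36=36.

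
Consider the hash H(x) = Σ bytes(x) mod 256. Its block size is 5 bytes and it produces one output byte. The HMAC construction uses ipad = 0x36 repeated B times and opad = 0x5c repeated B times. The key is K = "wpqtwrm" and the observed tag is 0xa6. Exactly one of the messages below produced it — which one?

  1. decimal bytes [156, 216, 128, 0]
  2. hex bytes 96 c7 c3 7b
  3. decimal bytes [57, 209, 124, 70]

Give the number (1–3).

3

Key "wpqtwrm" = 77 70 71 74 77 72 6d is 7 bytes > B = 5, so hash it first: H(key) = 22, then zero-pad to 5 bytes: K' = 22 00 00 00 00.
K' ⊕ ipad = 14 36 36 36 36; K' ⊕ opad = 7e 5c 5c 5c 5c.
m1: inner = H(14 36 36 36 36 9c d8 80 00) = e0; tag = H(7e 5c 5c 5c 5c e0) = ce
m2: inner = H(14 36 36 36 36 96 c7 c3 7b) = 87; tag = H(7e 5c 5c 5c 5c 87) = 75
m3: inner = H(14 36 36 36 36 39 d1 7c 46) = b8; tag = H(7e 5c 5c 5c 5c b8) = a6 ← matches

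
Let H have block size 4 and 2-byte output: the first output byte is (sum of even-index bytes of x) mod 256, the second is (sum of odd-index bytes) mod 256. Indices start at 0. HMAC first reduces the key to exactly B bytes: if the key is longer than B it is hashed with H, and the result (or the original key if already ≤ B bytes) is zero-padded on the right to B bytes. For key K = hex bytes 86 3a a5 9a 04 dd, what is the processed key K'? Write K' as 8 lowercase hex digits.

2fb10000

|K| = 6 > B = 4, so first hash the key.
H(K): even-index sum = 303 mod 256 = 47; odd-index sum = 433 mod 256 = 177 → 2f b1.
Zero-pad H(K) = 2f b1 to 4 bytes: K' = 2f b1 00 00.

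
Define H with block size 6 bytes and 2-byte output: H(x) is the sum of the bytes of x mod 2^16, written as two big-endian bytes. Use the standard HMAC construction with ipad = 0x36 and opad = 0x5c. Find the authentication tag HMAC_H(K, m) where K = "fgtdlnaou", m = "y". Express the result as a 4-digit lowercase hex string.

02e1

Key "fgtdlnaou" = 66 67 74 64 6c 6e 61 6f 75 is 9 bytes > B = 6, so hash it first: H(key) = 03 c4, then zero-pad to 6 bytes: K' = 03 c4 00 00 00 00.
K' ⊕ ipad = 35 f2 36 36 36 36.  K' ⊕ opad = 5f 98 5c 5c 5c 5c.
Inner input = (K'⊕ipad) ∥ m = 35 f2 36 36 36 36 ∥ 79.
Inner hash: sum = 53+242+54+54+54+54+121 = 632 → 02 78.
Outer input = (K'⊕opad) ∥ inner = 5f 98 5c 5c 5c 5c ∥ 02 78.
Outer hash (tag): sum = 95+152+92+92+92+92+2+120 = 737 → 02 e1.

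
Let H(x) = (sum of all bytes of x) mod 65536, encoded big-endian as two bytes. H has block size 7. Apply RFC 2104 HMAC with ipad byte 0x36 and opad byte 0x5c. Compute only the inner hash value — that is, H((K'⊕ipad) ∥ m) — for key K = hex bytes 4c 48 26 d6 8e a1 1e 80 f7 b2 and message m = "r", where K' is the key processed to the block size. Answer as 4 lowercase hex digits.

Key hex bytes 4c 48 26 d6 8e a1 1e 80 f7 b2 is 10 bytes > B = 7, so hash it first: H(key) = 05 06, then zero-pad to 7 bytes: K' = 05 06 00 00 00 00 00.
K' ⊕ ipad = 33 30 36 36 36 36 36.
Inner input = 33 30 36 36 36 36 36 ∥ 72.
Inner hash: sum = 51+48+54+54+54+54+54+114 = 483 → 01 e3.

01e3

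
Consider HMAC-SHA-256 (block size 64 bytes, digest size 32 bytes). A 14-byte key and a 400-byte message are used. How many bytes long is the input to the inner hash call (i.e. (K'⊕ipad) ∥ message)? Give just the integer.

464

Key is 14 ≤ 64 bytes, zero-padded: |K'| = 64.
Inner input = (K'⊕ipad) ∥ m → 64 + 400 = 464 bytes.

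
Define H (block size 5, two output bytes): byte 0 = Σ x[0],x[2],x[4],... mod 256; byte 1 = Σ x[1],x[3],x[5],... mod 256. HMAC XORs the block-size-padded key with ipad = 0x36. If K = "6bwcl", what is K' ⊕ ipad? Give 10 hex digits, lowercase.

005441555a

Key "6bwcl" = 36 62 77 63 6c is exactly B = 5 bytes: K' = 36 62 77 63 6c.
XOR each byte with 0x36: 36⊕36=00, 62⊕36=54, 77⊕36=41, 63⊕36=55, 6c⊕36=5a.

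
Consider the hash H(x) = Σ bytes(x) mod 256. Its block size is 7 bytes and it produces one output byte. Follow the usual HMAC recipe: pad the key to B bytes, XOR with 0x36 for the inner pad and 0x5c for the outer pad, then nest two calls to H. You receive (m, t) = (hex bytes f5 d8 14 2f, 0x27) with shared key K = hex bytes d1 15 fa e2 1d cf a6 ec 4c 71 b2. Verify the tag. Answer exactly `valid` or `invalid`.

invalid

Key hex bytes d1 15 fa e2 1d cf a6 ec 4c 71 b2 is 11 bytes > B = 7, so hash it first: H(key) = af, then zero-pad to 7 bytes: K' = af 00 00 00 00 00 00.
K' ⊕ ipad = 99 36 36 36 36 36 36; K' ⊕ opad = f3 5c 5c 5c 5c 5c 5c.
Inner hash: sum = 153+54+54+54+54+54+54+245+216+20+47 = 1005; mod 256 = 237 → ed.
Outer hash (recomputed tag): sum = 243+92+92+92+92+92+92+237 = 1032; mod 256 = 8 → 08.
Recomputed tag = 08; claimed = 27 → mismatch.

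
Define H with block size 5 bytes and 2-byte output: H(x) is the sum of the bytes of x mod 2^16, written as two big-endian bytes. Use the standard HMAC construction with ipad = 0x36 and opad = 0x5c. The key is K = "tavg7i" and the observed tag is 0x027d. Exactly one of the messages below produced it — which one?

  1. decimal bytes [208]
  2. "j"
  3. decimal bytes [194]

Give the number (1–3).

Key "tavg7i" = 74 61 76 67 37 69 is 6 bytes > B = 5, so hash it first: H(key) = 02 52, then zero-pad to 5 bytes: K' = 02 52 00 00 00.
K' ⊕ ipad = 34 64 36 36 36; K' ⊕ opad = 5e 0e 5c 5c 5c.
m1: inner = H(34 64 36 36 36 d0) = 02 0a; tag = H(5e 0e 5c 5c 5c 02 0a) = 018c
m2: inner = H(34 64 36 36 36 6a) = 01 a4; tag = H(5e 0e 5c 5c 5c 01 a4) = 0225
m3: inner = H(34 64 36 36 36 c2) = 01 fc; tag = H(5e 0e 5c 5c 5c 01 fc) = 027d ← matches

3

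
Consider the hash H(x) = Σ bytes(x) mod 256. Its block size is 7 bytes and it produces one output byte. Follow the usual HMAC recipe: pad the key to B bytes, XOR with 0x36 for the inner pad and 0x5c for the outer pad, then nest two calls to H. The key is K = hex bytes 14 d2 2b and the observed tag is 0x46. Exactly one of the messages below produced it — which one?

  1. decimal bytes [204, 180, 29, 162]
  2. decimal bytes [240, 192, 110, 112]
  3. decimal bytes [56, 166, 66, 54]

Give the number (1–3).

Key hex bytes 14 d2 2b is 3 bytes ≤ B = 7; zero-pad to 7 bytes: K' = 14 d2 2b 00 00 00 00.
K' ⊕ ipad = 22 e4 1d 36 36 36 36; K' ⊕ opad = 48 8e 77 5c 5c 5c 5c.
m1: inner = H(22 e4 1d 36 36 36 36 cc b4 1d a2) = 3a; tag = H(48 8e 77 5c 5c 5c 5c 3a) = f7
m2: inner = H(22 e4 1d 36 36 36 36 f0 c0 6e 70) = 89; tag = H(48 8e 77 5c 5c 5c 5c 89) = 46 ← matches
m3: inner = H(22 e4 1d 36 36 36 36 38 a6 42 36) = 51; tag = H(48 8e 77 5c 5c 5c 5c 51) = 0e

2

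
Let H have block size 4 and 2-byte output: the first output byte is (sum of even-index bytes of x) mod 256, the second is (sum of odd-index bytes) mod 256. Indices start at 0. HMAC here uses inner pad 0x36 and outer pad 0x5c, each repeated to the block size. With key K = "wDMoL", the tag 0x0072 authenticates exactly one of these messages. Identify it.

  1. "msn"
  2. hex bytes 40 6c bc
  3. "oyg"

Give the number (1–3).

2

Key "wDMoL" = 77 44 4d 6f 4c is 5 bytes > B = 4, so hash it first: H(key) = 10 b3, then zero-pad to 4 bytes: K' = 10 b3 00 00.
K' ⊕ ipad = 26 85 36 36; K' ⊕ opad = 4c ef 5c 5c.
m1: inner = H(26 85 36 36 6d 73 6e) = 37 2e; tag = H(4c ef 5c 5c 37 2e) = df79
m2: inner = H(26 85 36 36 40 6c bc) = 58 27; tag = H(4c ef 5c 5c 58 27) = 0072 ← matches
m3: inner = H(26 85 36 36 6f 79 67) = 32 34; tag = H(4c ef 5c 5c 32 34) = da7f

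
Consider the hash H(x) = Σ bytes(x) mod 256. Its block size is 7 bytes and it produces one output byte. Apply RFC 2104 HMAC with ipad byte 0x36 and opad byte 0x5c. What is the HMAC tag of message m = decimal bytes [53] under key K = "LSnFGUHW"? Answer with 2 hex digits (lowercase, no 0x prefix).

2b

Key "LSnFGUHW" = 4c 53 6e 46 47 55 48 57 is 8 bytes > B = 7, so hash it first: H(key) = 8e, then zero-pad to 7 bytes: K' = 8e 00 00 00 00 00 00.
K' ⊕ ipad = b8 36 36 36 36 36 36.  K' ⊕ opad = d2 5c 5c 5c 5c 5c 5c.
Inner input = (K'⊕ipad) ∥ m = b8 36 36 36 36 36 36 ∥ 35.
Inner hash: sum = 184+54+54+54+54+54+54+53 = 561; mod 256 = 49 → 31.
Outer input = (K'⊕opad) ∥ inner = d2 5c 5c 5c 5c 5c 5c ∥ 31.
Outer hash (tag): sum = 210+92+92+92+92+92+92+49 = 811; mod 256 = 43 → 2b.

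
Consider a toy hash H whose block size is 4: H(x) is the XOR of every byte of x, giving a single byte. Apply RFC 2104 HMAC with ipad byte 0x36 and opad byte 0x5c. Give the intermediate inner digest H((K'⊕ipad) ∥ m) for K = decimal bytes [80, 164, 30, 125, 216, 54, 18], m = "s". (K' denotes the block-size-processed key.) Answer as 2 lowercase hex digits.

18

Key decimal bytes [80, 164, 30, 125, 216, 54, 18] = 50 a4 1e 7d d8 36 12 is 7 bytes > B = 4, so hash it first: H(key) = 6b, then zero-pad to 4 bytes: K' = 6b 00 00 00.
K' ⊕ ipad = 5d 36 36 36.
Inner input = 5d 36 36 36 ∥ 73.
Inner hash: XOR 5d⊕36⊕36⊕36⊕73 = 18.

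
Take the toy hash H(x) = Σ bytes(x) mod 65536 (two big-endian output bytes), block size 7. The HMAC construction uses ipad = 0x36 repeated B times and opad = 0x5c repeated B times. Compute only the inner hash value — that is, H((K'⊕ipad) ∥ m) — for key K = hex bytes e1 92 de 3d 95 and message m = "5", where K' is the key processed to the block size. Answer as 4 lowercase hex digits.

Key hex bytes e1 92 de 3d 95 is 5 bytes ≤ B = 7; zero-pad to 7 bytes: K' = e1 92 de 3d 95 00 00.
K' ⊕ ipad = d7 a4 e8 0b a3 36 36.
Inner input = d7 a4 e8 0b a3 36 36 ∥ 35.
Inner hash: sum = 215+164+232+11+163+54+54+53 = 946 → 03 b2.

03b2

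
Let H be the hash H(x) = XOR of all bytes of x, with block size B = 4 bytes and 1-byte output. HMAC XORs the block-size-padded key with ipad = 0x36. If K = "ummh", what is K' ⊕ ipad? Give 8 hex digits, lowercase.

Key "ummh" = 75 6d 6d 68 is exactly B = 4 bytes: K' = 75 6d 6d 68.
XOR each byte with 0x36: 75⊕36=43, 6d⊕36=5b, 6d⊕36=5b, 68⊕36=5e.

435b5b5e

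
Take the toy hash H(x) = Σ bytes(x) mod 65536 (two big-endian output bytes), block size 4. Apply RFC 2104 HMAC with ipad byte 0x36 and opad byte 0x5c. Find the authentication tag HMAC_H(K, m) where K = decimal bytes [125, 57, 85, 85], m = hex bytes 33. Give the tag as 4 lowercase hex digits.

00ec

Key decimal bytes [125, 57, 85, 85] = 7d 39 55 55 is exactly B = 4 bytes: K' = 7d 39 55 55.
K' ⊕ ipad = 4b 0f 63 63.  K' ⊕ opad = 21 65 09 09.
Inner input = (K'⊕ipad) ∥ m = 4b 0f 63 63 ∥ 33.
Inner hash: sum = 75+15+99+99+51 = 339 → 01 53.
Outer input = (K'⊕opad) ∥ inner = 21 65 09 09 ∥ 01 53.
Outer hash (tag): sum = 33+101+9+9+1+83 = 236 → 00 ec.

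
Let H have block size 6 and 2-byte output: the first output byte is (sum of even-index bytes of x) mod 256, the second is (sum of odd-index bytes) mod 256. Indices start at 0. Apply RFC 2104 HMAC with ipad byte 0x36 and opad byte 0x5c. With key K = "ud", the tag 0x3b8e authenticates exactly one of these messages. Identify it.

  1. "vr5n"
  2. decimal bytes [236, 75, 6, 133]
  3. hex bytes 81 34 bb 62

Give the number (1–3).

Key "ud" = 75 64 is 2 bytes ≤ B = 6; zero-pad to 6 bytes: K' = 75 64 00 00 00 00.
K' ⊕ ipad = 43 52 36 36 36 36; K' ⊕ opad = 29 38 5c 5c 5c 5c.
m1: inner = H(43 52 36 36 36 36 76 72 35 6e) = 5a 9e; tag = H(29 38 5c 5c 5c 5c 5a 9e) = 3b8e ← matches
m2: inner = H(43 52 36 36 36 36 ec 4b 06 85) = a1 8e; tag = H(29 38 5c 5c 5c 5c a1 8e) = 827e
m3: inner = H(43 52 36 36 36 36 81 34 bb 62) = eb 54; tag = H(29 38 5c 5c 5c 5c eb 54) = cc44

1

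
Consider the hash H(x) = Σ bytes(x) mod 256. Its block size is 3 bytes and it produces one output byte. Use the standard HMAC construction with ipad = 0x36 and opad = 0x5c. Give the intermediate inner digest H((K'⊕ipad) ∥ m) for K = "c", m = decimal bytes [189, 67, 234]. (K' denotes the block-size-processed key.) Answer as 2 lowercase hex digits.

ab

Key "c" = 63 is 1 byte ≤ B = 3; zero-pad to 3 bytes: K' = 63 00 00.
K' ⊕ ipad = 55 36 36.
Inner input = 55 36 36 ∥ bd 43 ea.
Inner hash: sum = 85+54+54+189+67+234 = 683; mod 256 = 171 → ab.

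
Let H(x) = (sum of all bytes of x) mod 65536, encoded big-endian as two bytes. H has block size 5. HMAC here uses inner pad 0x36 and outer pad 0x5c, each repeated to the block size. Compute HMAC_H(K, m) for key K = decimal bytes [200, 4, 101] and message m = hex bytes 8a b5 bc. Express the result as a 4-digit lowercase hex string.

02ca

Key decimal bytes [200, 4, 101] = c8 04 65 is 3 bytes ≤ B = 5; zero-pad to 5 bytes: K' = c8 04 65 00 00.
K' ⊕ ipad = fe 32 53 36 36.  K' ⊕ opad = 94 58 39 5c 5c.
Inner input = (K'⊕ipad) ∥ m = fe 32 53 36 36 ∥ 8a b5 bc.
Inner hash: sum = 254+50+83+54+54+138+181+188 = 1002 → 03 ea.
Outer input = (K'⊕opad) ∥ inner = 94 58 39 5c 5c ∥ 03 ea.
Outer hash (tag): sum = 148+88+57+92+92+3+234 = 714 → 02 ca.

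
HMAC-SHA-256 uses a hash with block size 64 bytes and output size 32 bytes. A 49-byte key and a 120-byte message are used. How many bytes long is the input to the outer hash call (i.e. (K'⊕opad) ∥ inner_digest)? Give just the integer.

Key is 49 ≤ 64 bytes, zero-padded: |K'| = 64.
Outer input = (K'⊕opad) ∥ H(inner) → 64 + 32 = 96 bytes.

96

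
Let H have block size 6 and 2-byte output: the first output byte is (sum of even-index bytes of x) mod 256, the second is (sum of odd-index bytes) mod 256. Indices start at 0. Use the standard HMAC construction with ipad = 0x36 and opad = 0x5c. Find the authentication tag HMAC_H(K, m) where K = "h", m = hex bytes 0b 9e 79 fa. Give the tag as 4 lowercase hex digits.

Key "h" = 68 is 1 byte ≤ B = 6; zero-pad to 6 bytes: K' = 68 00 00 00 00 00.
K' ⊕ ipad = 5e 36 36 36 36 36.  K' ⊕ opad = 34 5c 5c 5c 5c 5c.
Inner input = (K'⊕ipad) ∥ m = 5e 36 36 36 36 36 ∥ 0b 9e 79 fa.
Inner hash: even-index sum = 334 mod 256 = 78; odd-index sum = 570 mod 256 = 58 → 4e 3a.
Outer input = (K'⊕opad) ∥ inner = 34 5c 5c 5c 5c 5c ∥ 4e 3a.
Outer hash (tag): even-index sum = 314 mod 256 = 58; odd-index sum = 334 mod 256 = 78 → 3a 4e.

3a4e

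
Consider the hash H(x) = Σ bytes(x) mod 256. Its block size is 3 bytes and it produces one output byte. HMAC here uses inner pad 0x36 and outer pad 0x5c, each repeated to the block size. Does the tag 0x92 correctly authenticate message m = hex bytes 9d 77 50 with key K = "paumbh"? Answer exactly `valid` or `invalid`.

Key "paumbh" = 70 61 75 6d 62 68 is 6 bytes > B = 3, so hash it first: H(key) = 7d, then zero-pad to 3 bytes: K' = 7d 00 00.
K' ⊕ ipad = 4b 36 36; K' ⊕ opad = 21 5c 5c.
Inner hash: sum = 75+54+54+157+119+80 = 539; mod 256 = 27 → 1b.
Outer hash (recomputed tag): sum = 33+92+92+27 = 244 → f4.
Recomputed tag = f4; claimed = 92 → mismatch.

invalid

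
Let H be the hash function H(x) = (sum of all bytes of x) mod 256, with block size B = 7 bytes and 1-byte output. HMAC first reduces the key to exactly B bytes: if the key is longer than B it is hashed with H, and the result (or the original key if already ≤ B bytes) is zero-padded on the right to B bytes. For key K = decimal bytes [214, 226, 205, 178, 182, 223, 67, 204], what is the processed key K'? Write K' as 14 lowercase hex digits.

db000000000000

|K| = 8 > B = 7, so first hash the key.
H(K): sum = 214+226+205+178+182+223+67+204 = 1499; mod 256 = 219 → db.
Zero-pad H(K) = db to 7 bytes: K' = db 00 00 00 00 00 00.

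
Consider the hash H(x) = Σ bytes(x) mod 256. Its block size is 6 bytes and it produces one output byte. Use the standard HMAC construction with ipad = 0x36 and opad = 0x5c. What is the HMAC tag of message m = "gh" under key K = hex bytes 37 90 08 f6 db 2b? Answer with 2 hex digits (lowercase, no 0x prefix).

Key hex bytes 37 90 08 f6 db 2b is exactly B = 6 bytes: K' = 37 90 08 f6 db 2b.
K' ⊕ ipad = 01 a6 3e c0 ed 1d.  K' ⊕ opad = 6b cc 54 aa 87 77.
Inner input = (K'⊕ipad) ∥ m = 01 a6 3e c0 ed 1d ∥ 67 68.
Inner hash: sum = 1+166+62+192+237+29+103+104 = 894; mod 256 = 126 → 7e.
Outer input = (K'⊕opad) ∥ inner = 6b cc 54 aa 87 77 ∥ 7e.
Outer hash (tag): sum = 107+204+84+170+135+119+126 = 945; mod 256 = 177 → b1.

b1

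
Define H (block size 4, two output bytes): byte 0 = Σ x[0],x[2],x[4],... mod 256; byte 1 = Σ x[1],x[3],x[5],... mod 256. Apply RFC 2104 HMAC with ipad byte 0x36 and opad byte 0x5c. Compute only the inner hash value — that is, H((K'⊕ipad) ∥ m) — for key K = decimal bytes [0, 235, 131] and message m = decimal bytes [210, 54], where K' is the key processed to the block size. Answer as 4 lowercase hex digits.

Key decimal bytes [0, 235, 131] = 00 eb 83 is 3 bytes ≤ B = 4; zero-pad to 4 bytes: K' = 00 eb 83 00.
K' ⊕ ipad = 36 dd b5 36.
Inner input = 36 dd b5 36 ∥ d2 36.
Inner hash: even-index sum = 445 mod 256 = 189; odd-index sum = 329 mod 256 = 73 → bd 49.

bd49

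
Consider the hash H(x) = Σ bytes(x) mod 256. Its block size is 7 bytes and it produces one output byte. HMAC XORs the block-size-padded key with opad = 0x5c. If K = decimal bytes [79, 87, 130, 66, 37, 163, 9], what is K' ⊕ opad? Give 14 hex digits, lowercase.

Key decimal bytes [79, 87, 130, 66, 37, 163, 9] = 4f 57 82 42 25 a3 09 is exactly B = 7 bytes: K' = 4f 57 82 42 25 a3 09.
XOR each byte with 0x5c: 4f⊕5c=13, 57⊕5c=0b, 82⊕5c=de, 42⊕5c=1e, 25⊕5c=79, a3⊕5c=ff, 09⊕5c=55.

130bde1e79ff55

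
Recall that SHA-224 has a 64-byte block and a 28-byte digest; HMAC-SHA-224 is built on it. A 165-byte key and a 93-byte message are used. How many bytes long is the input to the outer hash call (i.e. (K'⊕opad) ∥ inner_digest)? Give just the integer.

92

Key is 165 > 64 bytes, so it is hashed to 28 bytes then zero-padded to 64: |K'| = 64.
Outer input = (K'⊕opad) ∥ H(inner) → 64 + 28 = 92 bytes.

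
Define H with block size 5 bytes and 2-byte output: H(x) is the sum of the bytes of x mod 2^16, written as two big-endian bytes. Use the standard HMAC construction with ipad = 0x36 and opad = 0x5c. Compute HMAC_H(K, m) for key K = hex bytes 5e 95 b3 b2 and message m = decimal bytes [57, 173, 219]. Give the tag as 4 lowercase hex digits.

Key hex bytes 5e 95 b3 b2 is 4 bytes ≤ B = 5; zero-pad to 5 bytes: K' = 5e 95 b3 b2 00.
K' ⊕ ipad = 68 a3 85 84 36.  K' ⊕ opad = 02 c9 ef ee 5c.
Inner input = (K'⊕ipad) ∥ m = 68 a3 85 84 36 ∥ 39 ad db.
Inner hash: sum = 104+163+133+132+54+57+173+219 = 1035 → 04 0b.
Outer input = (K'⊕opad) ∥ inner = 02 c9 ef ee 5c ∥ 04 0b.
Outer hash (tag): sum = 2+201+239+238+92+4+11 = 787 → 03 13.

0313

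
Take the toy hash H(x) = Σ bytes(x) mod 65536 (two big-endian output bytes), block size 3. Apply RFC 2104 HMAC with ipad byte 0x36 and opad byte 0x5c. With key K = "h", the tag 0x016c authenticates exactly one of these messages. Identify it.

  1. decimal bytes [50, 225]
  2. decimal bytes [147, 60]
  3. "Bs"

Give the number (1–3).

Key "h" = 68 is 1 byte ≤ B = 3; zero-pad to 3 bytes: K' = 68 00 00.
K' ⊕ ipad = 5e 36 36; K' ⊕ opad = 34 5c 5c.
m1: inner = H(5e 36 36 32 e1) = 01 dd; tag = H(34 5c 5c 01 dd) = 01ca
m2: inner = H(5e 36 36 93 3c) = 01 99; tag = H(34 5c 5c 01 99) = 0186
m3: inner = H(5e 36 36 42 73) = 01 7f; tag = H(34 5c 5c 01 7f) = 016c ← matches

3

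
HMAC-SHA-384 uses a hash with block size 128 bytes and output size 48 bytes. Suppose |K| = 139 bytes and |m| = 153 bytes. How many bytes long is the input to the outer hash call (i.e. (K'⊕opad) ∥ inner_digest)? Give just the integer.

176

Key is 139 > 128 bytes, so it is hashed to 48 bytes then zero-padded to 128: |K'| = 128.
Outer input = (K'⊕opad) ∥ H(inner) → 128 + 48 = 176 bytes.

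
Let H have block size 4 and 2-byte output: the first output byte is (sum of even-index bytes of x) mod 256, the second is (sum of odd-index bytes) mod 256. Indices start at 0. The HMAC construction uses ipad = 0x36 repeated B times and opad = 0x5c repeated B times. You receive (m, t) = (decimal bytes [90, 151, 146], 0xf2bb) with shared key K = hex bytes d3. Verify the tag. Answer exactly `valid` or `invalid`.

Key hex bytes d3 is 1 byte ≤ B = 4; zero-pad to 4 bytes: K' = d3 00 00 00.
K' ⊕ ipad = e5 36 36 36; K' ⊕ opad = 8f 5c 5c 5c.
Inner hash: even-index sum = 519 mod 256 = 7; odd-index sum = 259 mod 256 = 3 → 07 03.
Outer hash (recomputed tag): even-index sum = 242 mod 256 = 242; odd-index sum = 187 mod 256 = 187 → f2 bb.
Recomputed tag = f2bb; claimed = f2bb → match.

valid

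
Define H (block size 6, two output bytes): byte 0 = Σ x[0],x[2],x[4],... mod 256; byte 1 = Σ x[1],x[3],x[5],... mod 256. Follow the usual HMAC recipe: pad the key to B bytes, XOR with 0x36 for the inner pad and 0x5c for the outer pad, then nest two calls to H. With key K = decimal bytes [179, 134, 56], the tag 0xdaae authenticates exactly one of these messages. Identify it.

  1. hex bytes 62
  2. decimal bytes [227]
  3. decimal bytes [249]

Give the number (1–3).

1

Key decimal bytes [179, 134, 56] = b3 86 38 is 3 bytes ≤ B = 6; zero-pad to 6 bytes: K' = b3 86 38 00 00 00.
K' ⊕ ipad = 85 b0 0e 36 36 36; K' ⊕ opad = ef da 64 5c 5c 5c.
m1: inner = H(85 b0 0e 36 36 36 62) = 2b 1c; tag = H(ef da 64 5c 5c 5c 2b 1c) = daae ← matches
m2: inner = H(85 b0 0e 36 36 36 e3) = ac 1c; tag = H(ef da 64 5c 5c 5c ac 1c) = 5bae
m3: inner = H(85 b0 0e 36 36 36 f9) = c2 1c; tag = H(ef da 64 5c 5c 5c c2 1c) = 71ae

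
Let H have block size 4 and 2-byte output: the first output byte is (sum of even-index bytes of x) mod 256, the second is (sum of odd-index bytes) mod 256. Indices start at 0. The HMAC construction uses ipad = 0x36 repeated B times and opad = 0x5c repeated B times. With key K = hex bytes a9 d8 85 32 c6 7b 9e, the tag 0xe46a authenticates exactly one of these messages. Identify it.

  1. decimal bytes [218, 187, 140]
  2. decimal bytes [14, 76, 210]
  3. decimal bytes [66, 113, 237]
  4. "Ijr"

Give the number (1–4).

2

Key hex bytes a9 d8 85 32 c6 7b 9e is 7 bytes > B = 4, so hash it first: H(key) = 92 85, then zero-pad to 4 bytes: K' = 92 85 00 00.
K' ⊕ ipad = a4 b3 36 36; K' ⊕ opad = ce d9 5c 5c.
m1: inner = H(a4 b3 36 36 da bb 8c) = 40 a4; tag = H(ce d9 5c 5c 40 a4) = 6ad9
m2: inner = H(a4 b3 36 36 0e 4c d2) = ba 35; tag = H(ce d9 5c 5c ba 35) = e46a ← matches
m3: inner = H(a4 b3 36 36 42 71 ed) = 09 5a; tag = H(ce d9 5c 5c 09 5a) = 338f
m4: inner = H(a4 b3 36 36 49 6a 72) = 95 53; tag = H(ce d9 5c 5c 95 53) = bf88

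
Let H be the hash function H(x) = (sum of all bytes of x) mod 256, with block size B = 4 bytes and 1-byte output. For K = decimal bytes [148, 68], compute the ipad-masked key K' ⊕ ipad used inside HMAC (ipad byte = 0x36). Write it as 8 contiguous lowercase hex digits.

Key decimal bytes [148, 68] = 94 44 is 2 bytes ≤ B = 4; zero-pad to 4 bytes: K' = 94 44 00 00.
XOR each byte with 0x36: 94⊕36=a2, 44⊕36=72, 00⊕36=36, 00⊕36=36.

a2723636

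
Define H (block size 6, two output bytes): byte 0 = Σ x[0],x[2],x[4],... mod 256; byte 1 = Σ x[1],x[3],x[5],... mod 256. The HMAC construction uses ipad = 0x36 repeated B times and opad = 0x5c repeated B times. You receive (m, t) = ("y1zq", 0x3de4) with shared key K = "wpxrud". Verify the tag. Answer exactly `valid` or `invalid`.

invalid

Key "wpxrud" = 77 70 78 72 75 64 is exactly B = 6 bytes: K' = 77 70 78 72 75 64.
K' ⊕ ipad = 41 46 4e 44 43 52; K' ⊕ opad = 2b 2c 24 2e 29 38.
Inner hash: even-index sum = 453 mod 256 = 197; odd-index sum = 382 mod 256 = 126 → c5 7e.
Outer hash (recomputed tag): even-index sum = 317 mod 256 = 61; odd-index sum = 272 mod 256 = 16 → 3d 10.
Recomputed tag = 3d10; claimed = 3de4 → mismatch.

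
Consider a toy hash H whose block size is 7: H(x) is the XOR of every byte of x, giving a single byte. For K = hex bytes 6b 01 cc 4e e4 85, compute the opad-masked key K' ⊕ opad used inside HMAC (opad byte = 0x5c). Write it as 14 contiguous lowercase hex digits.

375d9012b8d95c

Key hex bytes 6b 01 cc 4e e4 85 is 6 bytes ≤ B = 7; zero-pad to 7 bytes: K' = 6b 01 cc 4e e4 85 00.
XOR each byte with 0x5c: 6b⊕5c=37, 01⊕5c=5d, cc⊕5c=90, 4e⊕5c=12, e4⊕5c=b8, 85⊕5c=d9, 00⊕5c=5c.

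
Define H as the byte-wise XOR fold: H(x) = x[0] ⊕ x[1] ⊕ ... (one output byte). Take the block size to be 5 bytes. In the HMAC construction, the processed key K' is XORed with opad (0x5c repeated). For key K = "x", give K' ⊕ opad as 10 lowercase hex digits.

Key "x" = 78 is 1 byte ≤ B = 5; zero-pad to 5 bytes: K' = 78 00 00 00 00.
XOR each byte with 0x5c: 78⊕5c=24, 00⊕5c=5c, 00⊕5c=5c, 00⊕5c=5c, 00⊕5c=5c.

245c5c5c5c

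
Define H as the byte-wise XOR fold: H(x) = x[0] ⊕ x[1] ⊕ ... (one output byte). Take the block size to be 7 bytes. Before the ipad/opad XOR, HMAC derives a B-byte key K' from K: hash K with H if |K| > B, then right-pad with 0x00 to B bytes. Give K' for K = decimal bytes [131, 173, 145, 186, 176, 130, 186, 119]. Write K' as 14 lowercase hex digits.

fa000000000000

|K| = 8 > B = 7, so first hash the key.
H(K): XOR 83⊕ad⊕91⊕ba⊕b0⊕82⊕ba⊕77 = fa.
Zero-pad H(K) = fa to 7 bytes: K' = fa 00 00 00 00 00 00.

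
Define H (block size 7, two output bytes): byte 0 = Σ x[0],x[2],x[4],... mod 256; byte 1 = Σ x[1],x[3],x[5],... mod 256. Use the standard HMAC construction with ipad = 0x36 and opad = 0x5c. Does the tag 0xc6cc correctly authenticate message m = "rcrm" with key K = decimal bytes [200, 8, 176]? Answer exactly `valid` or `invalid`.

Key decimal bytes [200, 8, 176] = c8 08 b0 is 3 bytes ≤ B = 7; zero-pad to 7 bytes: K' = c8 08 b0 00 00 00 00.
K' ⊕ ipad = fe 3e 86 36 36 36 36; K' ⊕ opad = 94 54 ec 5c 5c 5c 5c.
Inner hash: even-index sum = 704 mod 256 = 192; odd-index sum = 398 mod 256 = 142 → c0 8e.
Outer hash (recomputed tag): even-index sum = 710 mod 256 = 198; odd-index sum = 460 mod 256 = 204 → c6 cc.
Recomputed tag = c6cc; claimed = c6cc → match.

valid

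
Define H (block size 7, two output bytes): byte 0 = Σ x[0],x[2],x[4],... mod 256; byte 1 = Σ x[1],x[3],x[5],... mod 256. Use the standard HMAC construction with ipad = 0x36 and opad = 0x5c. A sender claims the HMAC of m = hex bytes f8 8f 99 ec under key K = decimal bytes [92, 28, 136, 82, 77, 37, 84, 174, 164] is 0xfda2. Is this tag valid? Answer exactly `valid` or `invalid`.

Key decimal bytes [92, 28, 136, 82, 77, 37, 84, 174, 164] = 5c 1c 88 52 4d 25 54 ae a4 is 9 bytes > B = 7, so hash it first: H(key) = 29 41, then zero-pad to 7 bytes: K' = 29 41 00 00 00 00 00.
K' ⊕ ipad = 1f 77 36 36 36 36 36; K' ⊕ opad = 75 1d 5c 5c 5c 5c 5c.
Inner hash: even-index sum = 572 mod 256 = 60; odd-index sum = 628 mod 256 = 116 → 3c 74.
Outer hash (recomputed tag): even-index sum = 509 mod 256 = 253; odd-index sum = 273 mod 256 = 17 → fd 11.
Recomputed tag = fd11; claimed = fda2 → mismatch.

invalid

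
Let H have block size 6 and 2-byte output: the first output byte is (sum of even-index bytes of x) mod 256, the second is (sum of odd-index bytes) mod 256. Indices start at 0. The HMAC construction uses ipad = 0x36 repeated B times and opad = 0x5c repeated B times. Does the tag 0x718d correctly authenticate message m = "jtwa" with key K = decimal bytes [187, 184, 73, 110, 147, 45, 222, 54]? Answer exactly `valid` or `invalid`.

Key decimal bytes [187, 184, 73, 110, 147, 45, 222, 54] = bb b8 49 6e 93 2d de 36 is 8 bytes > B = 6, so hash it first: H(key) = 75 89, then zero-pad to 6 bytes: K' = 75 89 00 00 00 00.
K' ⊕ ipad = 43 bf 36 36 36 36; K' ⊕ opad = 29 d5 5c 5c 5c 5c.
Inner hash: even-index sum = 400 mod 256 = 144; odd-index sum = 512 mod 256 = 0 → 90 00.
Outer hash (recomputed tag): even-index sum = 369 mod 256 = 113; odd-index sum = 397 mod 256 = 141 → 71 8d.
Recomputed tag = 718d; claimed = 718d → match.

valid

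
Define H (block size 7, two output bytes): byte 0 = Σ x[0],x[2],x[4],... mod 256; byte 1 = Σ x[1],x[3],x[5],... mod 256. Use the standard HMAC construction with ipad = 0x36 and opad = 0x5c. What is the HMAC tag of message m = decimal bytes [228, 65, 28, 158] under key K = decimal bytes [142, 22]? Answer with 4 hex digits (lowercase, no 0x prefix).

Key decimal bytes [142, 22] = 8e 16 is 2 bytes ≤ B = 7; zero-pad to 7 bytes: K' = 8e 16 00 00 00 00 00.
K' ⊕ ipad = b8 20 36 36 36 36 36.  K' ⊕ opad = d2 4a 5c 5c 5c 5c 5c.
Inner input = (K'⊕ipad) ∥ m = b8 20 36 36 36 36 36 ∥ e4 41 1c 9e.
Inner hash: even-index sum = 569 mod 256 = 57; odd-index sum = 396 mod 256 = 140 → 39 8c.
Outer input = (K'⊕opad) ∥ inner = d2 4a 5c 5c 5c 5c 5c ∥ 39 8c.
Outer hash (tag): even-index sum = 626 mod 256 = 114; odd-index sum = 315 mod 256 = 59 → 72 3b.

723b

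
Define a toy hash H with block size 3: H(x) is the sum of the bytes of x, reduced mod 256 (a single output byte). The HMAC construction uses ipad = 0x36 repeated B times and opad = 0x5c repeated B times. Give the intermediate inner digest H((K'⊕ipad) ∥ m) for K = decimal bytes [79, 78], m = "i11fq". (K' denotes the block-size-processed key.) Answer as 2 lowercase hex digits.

Key decimal bytes [79, 78] = 4f 4e is 2 bytes ≤ B = 3; zero-pad to 3 bytes: K' = 4f 4e 00.
K' ⊕ ipad = 79 78 36.
Inner input = 79 78 36 ∥ 69 31 31 66 71.
Inner hash: sum = 121+120+54+105+49+49+102+113 = 713; mod 256 = 201 → c9.

c9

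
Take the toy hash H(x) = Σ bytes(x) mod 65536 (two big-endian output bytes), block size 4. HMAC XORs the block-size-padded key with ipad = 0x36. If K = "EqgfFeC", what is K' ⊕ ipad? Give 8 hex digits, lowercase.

34473636

Key "EqgfFeC" = 45 71 67 66 46 65 43 is 7 bytes > B = 4, so hash it first: H(key) = 02 71, then zero-pad to 4 bytes: K' = 02 71 00 00.
XOR each byte with 0x36: 02⊕36=34, 71⊕36=47, 00⊕36=36, 00⊕36=36.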